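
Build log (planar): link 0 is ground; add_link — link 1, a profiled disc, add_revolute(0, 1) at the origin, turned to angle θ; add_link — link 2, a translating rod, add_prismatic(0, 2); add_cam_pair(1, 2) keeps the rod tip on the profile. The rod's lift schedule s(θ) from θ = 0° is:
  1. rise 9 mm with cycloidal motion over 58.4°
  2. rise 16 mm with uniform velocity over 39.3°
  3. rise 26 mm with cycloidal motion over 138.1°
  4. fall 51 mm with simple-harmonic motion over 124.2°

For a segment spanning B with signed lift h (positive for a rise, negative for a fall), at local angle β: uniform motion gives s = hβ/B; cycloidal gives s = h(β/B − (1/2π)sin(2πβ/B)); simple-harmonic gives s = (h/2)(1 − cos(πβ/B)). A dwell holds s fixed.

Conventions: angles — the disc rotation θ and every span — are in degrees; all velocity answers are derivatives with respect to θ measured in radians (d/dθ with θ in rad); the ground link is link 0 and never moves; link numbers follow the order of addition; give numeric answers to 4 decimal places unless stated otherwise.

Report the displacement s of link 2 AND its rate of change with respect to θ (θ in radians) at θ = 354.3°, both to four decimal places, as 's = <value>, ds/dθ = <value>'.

seg 1 [0°–58.4°] cycloidal, h=9: full span → s += 9 → s = 9.0000
seg 2 [58.4°–97.7°] uniform, h=16: full span → s += 16 → s = 25.0000
seg 3 [97.7°–235.8°] cycloidal, h=26: full span → s += 26 → s = 51.0000
seg 4 [235.8°–360°] simple-harmonic, h=-51: θ=354.3° here. β=118.5, B=124.2. -51/2·(1 − cos(π·0.9541)) = -50.7354 → s = 0.2646
velocity in seg [235.8°–360°] (simple-harmonic), θ in radians: β = 118.5° = 2.0682 rad, B = 124.2° = 2.1677 rad; ds/dθ = (πh/(2B)) sin(πβ/B) = (π·(-51)/(2·2.1677)) sin(π·0.9541) = -5.309927 mm/rad

s = 0.2646, ds/dθ = -5.3099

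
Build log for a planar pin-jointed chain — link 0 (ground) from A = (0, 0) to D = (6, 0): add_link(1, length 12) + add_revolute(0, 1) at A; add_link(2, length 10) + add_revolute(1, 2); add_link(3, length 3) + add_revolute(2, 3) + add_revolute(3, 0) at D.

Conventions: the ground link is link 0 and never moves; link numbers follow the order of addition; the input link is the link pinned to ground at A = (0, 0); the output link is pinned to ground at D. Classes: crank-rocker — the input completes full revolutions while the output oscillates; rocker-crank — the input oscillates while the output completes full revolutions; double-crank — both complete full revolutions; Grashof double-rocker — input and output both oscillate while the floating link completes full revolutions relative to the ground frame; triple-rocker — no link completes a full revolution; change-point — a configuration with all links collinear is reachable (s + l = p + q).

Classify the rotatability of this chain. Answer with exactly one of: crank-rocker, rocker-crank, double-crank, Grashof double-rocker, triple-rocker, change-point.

lengths: ground=6, input=12, coupler=10, output=3
sorted: s=3 (shortest), l=12 (longest), p+q=16
s + l = 15 vs p + q = 16
s + l < p + q (Grashof) with shortest = output link → rocker-crank

rocker-crank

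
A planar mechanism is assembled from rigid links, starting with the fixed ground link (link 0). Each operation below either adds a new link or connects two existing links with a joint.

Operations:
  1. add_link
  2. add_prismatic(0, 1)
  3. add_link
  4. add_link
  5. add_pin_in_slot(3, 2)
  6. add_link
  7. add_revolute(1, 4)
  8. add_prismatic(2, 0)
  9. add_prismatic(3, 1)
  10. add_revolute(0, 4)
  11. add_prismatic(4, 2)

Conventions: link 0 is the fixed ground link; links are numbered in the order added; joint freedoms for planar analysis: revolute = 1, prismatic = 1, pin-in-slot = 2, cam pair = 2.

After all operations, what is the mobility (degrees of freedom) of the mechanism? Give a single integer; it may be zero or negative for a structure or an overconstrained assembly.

ground; <1,0,0>
#1 <2,0,0>
P:0↔1 J1 <2,1,0>
#2 <3,1,0>
#3 <4,1,0>
PS:3↔2 J2 <4,1,1>
#4 <5,1,1>
R:1↔4 J1 <5,2,1>
P:2↔0 J1 <5,3,1>
P:3↔1 J1 <5,4,1>
R:0↔4 J1 <5,5,1>
P:4↔2 J1 <5,6,1>
3×4 − 2×6 − 1×1 = -1

M = -1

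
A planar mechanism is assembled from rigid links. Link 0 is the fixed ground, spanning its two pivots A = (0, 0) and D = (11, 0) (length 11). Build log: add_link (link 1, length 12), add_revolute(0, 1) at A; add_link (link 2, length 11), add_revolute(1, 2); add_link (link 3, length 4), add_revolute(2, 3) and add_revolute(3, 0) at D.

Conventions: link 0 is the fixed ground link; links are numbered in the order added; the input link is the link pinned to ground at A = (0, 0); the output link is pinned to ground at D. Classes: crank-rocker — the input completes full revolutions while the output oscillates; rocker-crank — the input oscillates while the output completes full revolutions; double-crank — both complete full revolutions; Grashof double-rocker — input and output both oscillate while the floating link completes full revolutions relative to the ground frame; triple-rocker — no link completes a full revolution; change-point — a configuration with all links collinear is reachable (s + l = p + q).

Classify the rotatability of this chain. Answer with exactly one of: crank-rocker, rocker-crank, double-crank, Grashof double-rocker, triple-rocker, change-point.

lengths: ground=11, input=12, coupler=11, output=4
sorted: s=4 (shortest), l=12 (longest), p+q=22
s + l = 16 vs p + q = 22
s + l < p + q (Grashof) with shortest = output link → rocker-crank

rocker-crank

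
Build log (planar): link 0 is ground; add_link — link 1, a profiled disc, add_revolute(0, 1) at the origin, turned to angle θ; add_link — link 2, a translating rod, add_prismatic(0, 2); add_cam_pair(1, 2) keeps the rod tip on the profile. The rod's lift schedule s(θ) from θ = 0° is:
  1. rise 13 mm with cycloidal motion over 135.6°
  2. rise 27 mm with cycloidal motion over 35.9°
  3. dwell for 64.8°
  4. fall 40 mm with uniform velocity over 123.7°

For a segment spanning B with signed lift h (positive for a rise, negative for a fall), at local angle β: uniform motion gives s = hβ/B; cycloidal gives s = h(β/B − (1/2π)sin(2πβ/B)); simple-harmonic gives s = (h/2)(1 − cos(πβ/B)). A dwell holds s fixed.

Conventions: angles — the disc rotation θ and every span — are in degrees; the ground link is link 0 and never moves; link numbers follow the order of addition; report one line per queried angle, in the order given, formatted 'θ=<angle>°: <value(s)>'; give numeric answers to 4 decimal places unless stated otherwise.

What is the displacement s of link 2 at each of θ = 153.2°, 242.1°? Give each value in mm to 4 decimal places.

seg 1 [0°–135.6°] cycloidal, h=13: full span → s += 13 → s = 13.0000
seg 2 [135.6°–171.5°] cycloidal, h=27: θ=153.2° here. β=17.6, B=35.9. 27·(0.4903 − sin(2π·0.4903)/(2π)) = 12.9737 → s = 25.9737
seg 2 [135.6°–171.5°] cycloidal, h=27: full span → s += 27 → s = 40.0000
seg 3 [171.5°–236.3°] dwell: s stays 40.0000
seg 4 [236.3°–360°] uniform, h=-40: θ=242.1° here. β=5.8, B=123.7. -40·5.8/123.7 = -1.8755 → s = 38.1245

θ=153.2°: 25.9737
θ=242.1°: 38.1245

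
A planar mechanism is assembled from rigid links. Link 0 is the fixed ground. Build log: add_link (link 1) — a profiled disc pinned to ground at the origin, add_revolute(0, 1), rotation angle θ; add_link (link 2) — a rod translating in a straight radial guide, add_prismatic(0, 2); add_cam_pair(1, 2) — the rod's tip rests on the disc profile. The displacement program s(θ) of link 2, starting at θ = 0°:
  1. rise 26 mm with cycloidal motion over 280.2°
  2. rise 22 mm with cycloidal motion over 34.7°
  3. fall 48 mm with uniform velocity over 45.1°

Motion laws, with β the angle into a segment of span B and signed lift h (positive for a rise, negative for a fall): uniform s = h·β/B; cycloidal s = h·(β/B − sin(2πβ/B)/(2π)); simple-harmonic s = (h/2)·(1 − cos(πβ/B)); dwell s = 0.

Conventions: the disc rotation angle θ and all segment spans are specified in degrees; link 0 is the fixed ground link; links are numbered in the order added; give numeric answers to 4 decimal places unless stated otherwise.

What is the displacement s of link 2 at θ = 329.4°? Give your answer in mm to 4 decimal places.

seg 1 [0°–280.2°] cycloidal, h=26: full span → s += 26 → s = 26.0000
seg 2 [280.2°–314.9°] cycloidal, h=22: full span → s += 22 → s = 48.0000
seg 3 [314.9°–360°] uniform, h=-48: θ=329.4° here. β=14.5, B=45.1. -48·14.5/45.1 = -15.4324 → s = 32.5676

32.5676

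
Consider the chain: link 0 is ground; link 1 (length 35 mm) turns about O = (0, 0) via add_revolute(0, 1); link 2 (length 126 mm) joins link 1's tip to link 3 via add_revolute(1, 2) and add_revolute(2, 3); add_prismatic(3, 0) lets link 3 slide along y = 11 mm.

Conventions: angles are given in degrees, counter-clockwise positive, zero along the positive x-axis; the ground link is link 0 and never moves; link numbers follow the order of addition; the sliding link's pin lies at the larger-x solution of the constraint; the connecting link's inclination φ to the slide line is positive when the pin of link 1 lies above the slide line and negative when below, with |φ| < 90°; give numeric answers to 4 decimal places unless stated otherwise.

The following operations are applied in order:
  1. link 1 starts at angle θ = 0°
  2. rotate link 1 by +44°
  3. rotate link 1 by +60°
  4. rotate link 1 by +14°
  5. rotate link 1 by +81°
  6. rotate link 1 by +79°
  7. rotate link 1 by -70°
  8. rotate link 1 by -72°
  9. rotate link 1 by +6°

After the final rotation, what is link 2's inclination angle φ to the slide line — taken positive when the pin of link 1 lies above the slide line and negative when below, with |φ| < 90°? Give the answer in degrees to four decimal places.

geometry: r = 35 mm, L = 126 mm, e = 11 mm; θ starts at 0°
rotate link 1 by +44°: θ ← 0° +44° = 44°
rotate link 1 by +60°: θ ← 44° +60° = 104°
rotate link 1 by +14°: θ ← 104° +14° = 118°
rotate link 1 by +81°: θ ← 118° +81° = 199°
rotate link 1 by +79°: θ ← 199° +79° = 278°
rotate link 1 by -70°: θ ← 278° -70° = 208°
rotate link 1 by -72°: θ ← 208° -72° = 136°
rotate link 1 by +6°: θ ← 136° +6° = 142°
h = r sin θ − e = 21.548152 − 11 = 10.548152
sin φ = h / L = 10.548152 / 126 = 0.08371549
φ = arcsin(0.08371549) = 4.802165°

4.8022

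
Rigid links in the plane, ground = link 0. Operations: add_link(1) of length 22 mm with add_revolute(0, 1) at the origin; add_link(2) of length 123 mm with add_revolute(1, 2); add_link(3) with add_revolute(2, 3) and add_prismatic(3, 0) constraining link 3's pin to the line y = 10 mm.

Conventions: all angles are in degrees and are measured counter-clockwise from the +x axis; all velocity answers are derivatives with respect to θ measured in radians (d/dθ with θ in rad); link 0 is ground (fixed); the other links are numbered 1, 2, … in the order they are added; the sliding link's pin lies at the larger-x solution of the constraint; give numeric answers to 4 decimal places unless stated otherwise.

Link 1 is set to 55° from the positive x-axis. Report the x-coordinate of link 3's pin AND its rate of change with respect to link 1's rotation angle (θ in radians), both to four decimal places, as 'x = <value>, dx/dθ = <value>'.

geometry: r = 22 mm, L = 123 mm, e = 10 mm
crank pin P = (r cos θ, r sin θ) = (12.618682, 18.021345)
h = r sin θ − e = 18.021345 − 10 = 8.021345
x = r cos θ + √(L² − h²) = 12.618682 + 122.738169 = 135.356850
dx/dθ = −r sin θ − h·r cos θ/√(L² − h²) (θ in radians; h = 8.021345) = -18.846018

x = 135.3569, dx/dθ = -18.8460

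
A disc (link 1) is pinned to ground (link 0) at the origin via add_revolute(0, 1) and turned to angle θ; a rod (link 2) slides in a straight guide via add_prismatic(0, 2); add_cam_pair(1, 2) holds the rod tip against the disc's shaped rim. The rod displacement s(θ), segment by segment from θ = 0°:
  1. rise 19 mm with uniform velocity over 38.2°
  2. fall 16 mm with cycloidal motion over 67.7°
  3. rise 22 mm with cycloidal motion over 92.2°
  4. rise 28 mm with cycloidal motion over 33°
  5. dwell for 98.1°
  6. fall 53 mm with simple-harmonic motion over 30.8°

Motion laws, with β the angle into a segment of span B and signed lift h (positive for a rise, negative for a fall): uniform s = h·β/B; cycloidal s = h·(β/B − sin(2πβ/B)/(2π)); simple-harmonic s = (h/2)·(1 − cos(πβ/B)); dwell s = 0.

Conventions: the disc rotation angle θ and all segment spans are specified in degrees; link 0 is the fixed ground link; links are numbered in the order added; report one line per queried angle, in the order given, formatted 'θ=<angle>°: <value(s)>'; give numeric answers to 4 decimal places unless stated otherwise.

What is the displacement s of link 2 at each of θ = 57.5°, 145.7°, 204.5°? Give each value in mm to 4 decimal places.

segment 1 (0° to 38.2°, uniform, h = 19) is passed completely: s = 0.0000 + (19) = 19.0000
θ = 57.5° falls in segment 2 (38.2° to 105.9°, cycloidal, h = -16): β = 57.5 − 38.2 = 19.3°, B = 67.7°; Δs = -16·(0.2851 − sin(2π·0.2851)/(2π)) = -2.0764; s = 19.0000 − 2.0764 = 16.9236
segment 2 (38.2° to 105.9°, cycloidal, h = -16) is passed completely: s = 19.0000 + (-16) = 3.0000
θ = 145.7° falls in segment 3 (105.9° to 198.1°, cycloidal, h = 22): β = 145.7 − 105.9 = 39.8°, B = 92.2°; Δs = 22·(0.4317 − sin(2π·0.4317)/(2π)) = 8.0392; s = 3.0000 + 8.0392 = 11.0392
segment 3 (105.9° to 198.1°, cycloidal, h = 22) is passed completely: s = 3.0000 + (22) = 25.0000
θ = 204.5° falls in segment 4 (198.1° to 231.1°, cycloidal, h = 28): β = 204.5 − 198.1 = 6.4°, B = 33°; Δs = 28·(0.1939 − sin(2π·0.1939)/(2π)) = 1.2476; s = 25.0000 + 1.2476 = 26.2476

θ=57.5°: 16.9236
θ=145.7°: 11.0392
θ=204.5°: 26.2476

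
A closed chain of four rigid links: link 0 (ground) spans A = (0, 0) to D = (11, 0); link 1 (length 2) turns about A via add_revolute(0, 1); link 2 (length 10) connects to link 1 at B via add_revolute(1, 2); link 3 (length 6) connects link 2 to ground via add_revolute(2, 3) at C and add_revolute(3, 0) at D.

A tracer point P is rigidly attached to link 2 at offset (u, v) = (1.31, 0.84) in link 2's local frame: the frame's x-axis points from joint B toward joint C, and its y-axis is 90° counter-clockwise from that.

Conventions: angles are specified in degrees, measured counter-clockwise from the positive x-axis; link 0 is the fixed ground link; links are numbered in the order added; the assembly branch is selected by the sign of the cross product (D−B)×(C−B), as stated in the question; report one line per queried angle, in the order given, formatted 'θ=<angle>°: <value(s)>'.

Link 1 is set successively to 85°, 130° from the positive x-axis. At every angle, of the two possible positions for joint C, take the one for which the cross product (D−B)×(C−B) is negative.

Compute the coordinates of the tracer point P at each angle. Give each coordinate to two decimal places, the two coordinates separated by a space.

A=(0,0), D=(11.00,0)
θ=85°: B = A + 2.00·(cos85°, sin85°) = (0.1743, 1.9924)
θ=85°: |BD| = 11.0075
θ=85°: circle(B,10.00) ∩ circle(D,6.00): a=8.4109, h=5.4090
θ=85°:   candidates: C₊=(9.4253,5.7897) cross=59.540; C₋=(7.4672,-4.8497) cross=-59.540
θ=85°:   branch - wants cross < 0 → take C=(7.4672,-4.8497) (cross=-59.540)
θ=85°: ex = (C−B)/|BC| = (0.7293,-0.6842); ey = (0.6842,0.7293)
θ=85°: P = B + 1.31·ex + 0.84·ey = (1.7044,1.7087)
θ=130°: B = A + 2.00·(cos130°, sin130°) = (-1.2856, 1.5321)
θ=130°: |BD| = 12.3807
θ=130°: circle(B,10.00) ∩ circle(D,6.00): a=8.7750, h=4.7957
θ=130°:   candidates: C₊=(8.0155,5.2051) cross=59.374; C₋=(6.8285,-4.3127) cross=-59.374
θ=130°:   branch - wants cross < 0 → take C=(6.8285,-4.3127) (cross=-59.374)
θ=130°: ex = (C−B)/|BC| = (0.8114,-0.5845); ey = (0.5845,0.8114)
θ=130°: P = B + 1.31·ex + 0.84·ey = (0.2683,1.4480)

θ=85°: 1.70 1.71
θ=130°: 0.27 1.45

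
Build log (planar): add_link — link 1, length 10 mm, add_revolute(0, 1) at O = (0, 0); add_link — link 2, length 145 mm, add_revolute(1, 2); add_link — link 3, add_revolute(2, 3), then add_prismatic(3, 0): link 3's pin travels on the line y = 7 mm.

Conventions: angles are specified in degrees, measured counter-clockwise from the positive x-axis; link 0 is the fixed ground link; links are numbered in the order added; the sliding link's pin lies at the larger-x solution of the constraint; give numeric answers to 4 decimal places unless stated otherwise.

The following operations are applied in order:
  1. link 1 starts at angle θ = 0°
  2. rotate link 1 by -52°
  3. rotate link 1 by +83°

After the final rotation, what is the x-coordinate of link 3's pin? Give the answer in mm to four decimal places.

geometry: r = 10 mm, L = 145 mm, e = 7 mm; θ starts at 0°
rotate link 1 by -52°: θ ← 0° -52° = -52°
rotate link 1 by +83°: θ ← -52° +83° = 31°
crank pin P = (r cos θ, r sin θ) = (8.571673, 5.150381)
h = r sin θ − e = 5.150381 − 7 = -1.849619
x = r cos θ + √(L² − h²) = 8.571673 + 144.988203 = 153.559876

153.5599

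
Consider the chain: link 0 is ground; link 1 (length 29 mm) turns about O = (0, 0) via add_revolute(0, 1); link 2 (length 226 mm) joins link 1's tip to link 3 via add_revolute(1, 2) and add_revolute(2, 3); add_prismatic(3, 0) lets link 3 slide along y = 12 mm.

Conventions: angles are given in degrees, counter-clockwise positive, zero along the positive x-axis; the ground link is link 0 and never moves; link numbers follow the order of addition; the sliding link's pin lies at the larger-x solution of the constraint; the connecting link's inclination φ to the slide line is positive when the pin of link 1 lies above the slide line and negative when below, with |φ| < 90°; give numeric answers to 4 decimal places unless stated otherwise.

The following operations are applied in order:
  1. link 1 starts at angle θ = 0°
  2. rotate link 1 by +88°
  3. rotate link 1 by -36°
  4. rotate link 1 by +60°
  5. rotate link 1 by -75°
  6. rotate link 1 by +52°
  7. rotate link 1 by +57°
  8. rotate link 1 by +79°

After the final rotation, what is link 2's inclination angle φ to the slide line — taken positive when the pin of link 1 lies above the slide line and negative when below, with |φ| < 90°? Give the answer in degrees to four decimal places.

geometry: r = 29 mm, L = 226 mm, e = 12 mm; θ starts at 0°
rotate link 1 by +88°: θ ← 0° +88° = 88°
rotate link 1 by -36°: θ ← 88° -36° = 52°
rotate link 1 by +60°: θ ← 52° +60° = 112°
rotate link 1 by -75°: θ ← 112° -75° = 37°
rotate link 1 by +52°: θ ← 37° +52° = 89°
rotate link 1 by +57°: θ ← 89° +57° = 146°
rotate link 1 by +79°: θ ← 146° +79° = 225°
h = r sin θ − e = -20.506097 − 12 = -32.506097
sin φ = h / L = -32.506097 / 226 = -0.14383229
φ = arcsin(-0.14383229) = -8.269665°

-8.2697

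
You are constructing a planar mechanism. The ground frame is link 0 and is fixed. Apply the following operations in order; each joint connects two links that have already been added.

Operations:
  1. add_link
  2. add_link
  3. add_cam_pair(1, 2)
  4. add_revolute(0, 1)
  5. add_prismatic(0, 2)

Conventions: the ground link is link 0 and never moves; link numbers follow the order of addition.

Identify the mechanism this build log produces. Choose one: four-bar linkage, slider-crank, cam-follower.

links: 3 (incl. ground); joints: 1 revolute, 1 prismatic, 1 higher (cam) pair, forming one closed loop
3 links, revolute + prismatic + higher pair in one loop → cam-follower

cam-follower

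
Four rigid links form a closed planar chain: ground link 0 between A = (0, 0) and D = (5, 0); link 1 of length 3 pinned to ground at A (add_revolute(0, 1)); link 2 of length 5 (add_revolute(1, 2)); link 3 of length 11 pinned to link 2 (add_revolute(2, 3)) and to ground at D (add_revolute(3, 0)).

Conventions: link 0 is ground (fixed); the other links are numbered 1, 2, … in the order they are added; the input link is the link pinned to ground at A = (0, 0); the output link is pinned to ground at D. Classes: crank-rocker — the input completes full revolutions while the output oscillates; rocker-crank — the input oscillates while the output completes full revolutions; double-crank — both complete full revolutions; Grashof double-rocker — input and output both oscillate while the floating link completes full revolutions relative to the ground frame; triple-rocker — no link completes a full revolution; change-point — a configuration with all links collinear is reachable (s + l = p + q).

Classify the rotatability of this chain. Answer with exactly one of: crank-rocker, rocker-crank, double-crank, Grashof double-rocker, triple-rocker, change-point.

lengths: ground=5, input=3, coupler=5, output=11
sorted: s=3 (shortest), l=11 (longest), p+q=10
s + l = 14 vs p + q = 10
s + l > p + q → non-Grashof → no link fully rotates → triple-rocker

triple-rocker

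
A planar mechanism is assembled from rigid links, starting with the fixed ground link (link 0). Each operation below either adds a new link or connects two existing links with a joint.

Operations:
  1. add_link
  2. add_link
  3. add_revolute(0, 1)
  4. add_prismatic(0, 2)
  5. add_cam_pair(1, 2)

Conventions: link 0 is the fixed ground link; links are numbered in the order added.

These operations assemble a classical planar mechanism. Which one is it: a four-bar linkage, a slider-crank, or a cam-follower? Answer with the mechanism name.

links: 3 (incl. ground); joints: 1 revolute, 1 prismatic, 1 higher (cam) pair, forming one closed loop
3 links, revolute + prismatic + higher pair in one loop → cam-follower

cam-follower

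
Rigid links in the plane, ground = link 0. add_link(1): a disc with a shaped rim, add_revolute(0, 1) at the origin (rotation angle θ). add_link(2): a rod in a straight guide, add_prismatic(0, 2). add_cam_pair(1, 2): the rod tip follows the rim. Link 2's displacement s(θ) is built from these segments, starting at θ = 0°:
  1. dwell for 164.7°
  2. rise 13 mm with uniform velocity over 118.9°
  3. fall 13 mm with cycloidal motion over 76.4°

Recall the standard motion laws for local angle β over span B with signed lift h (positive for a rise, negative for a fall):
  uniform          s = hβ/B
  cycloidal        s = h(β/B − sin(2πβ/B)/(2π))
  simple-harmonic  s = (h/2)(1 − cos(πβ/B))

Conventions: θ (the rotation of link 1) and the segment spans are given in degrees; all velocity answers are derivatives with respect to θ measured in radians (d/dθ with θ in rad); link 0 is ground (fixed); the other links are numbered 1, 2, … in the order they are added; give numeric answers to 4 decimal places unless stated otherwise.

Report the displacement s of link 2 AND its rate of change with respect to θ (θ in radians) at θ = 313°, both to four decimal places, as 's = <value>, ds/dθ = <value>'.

segment 1 (0° to 164.7°, dwell): s unchanged at 0.0000
segment 2 (164.7° to 283.6°, uniform, h = 13) is passed completely: s = 0.0000 + (13) = 13.0000
θ = 313° falls in segment 3 (283.6° to 360°, cycloidal, h = -13): β = 313 − 283.6 = 29.4°, B = 76.4°; Δs = -13·(0.3848 − sin(2π·0.3848)/(2π)) = -3.6326; s = 13.0000 − 3.6326 = 9.3674
velocity in seg [283.6°–360°] (cycloidal), θ in radians: β = 29.4° = 0.5131 rad, B = 76.4° = 1.3334 rad; ds/dθ = (h/B)(1 − cos(2πβ/B)) = ((-13)/1.3334)(1 − cos(2π·0.3848)) = -17.054898 mm/rad

s = 9.3674, ds/dθ = -17.0549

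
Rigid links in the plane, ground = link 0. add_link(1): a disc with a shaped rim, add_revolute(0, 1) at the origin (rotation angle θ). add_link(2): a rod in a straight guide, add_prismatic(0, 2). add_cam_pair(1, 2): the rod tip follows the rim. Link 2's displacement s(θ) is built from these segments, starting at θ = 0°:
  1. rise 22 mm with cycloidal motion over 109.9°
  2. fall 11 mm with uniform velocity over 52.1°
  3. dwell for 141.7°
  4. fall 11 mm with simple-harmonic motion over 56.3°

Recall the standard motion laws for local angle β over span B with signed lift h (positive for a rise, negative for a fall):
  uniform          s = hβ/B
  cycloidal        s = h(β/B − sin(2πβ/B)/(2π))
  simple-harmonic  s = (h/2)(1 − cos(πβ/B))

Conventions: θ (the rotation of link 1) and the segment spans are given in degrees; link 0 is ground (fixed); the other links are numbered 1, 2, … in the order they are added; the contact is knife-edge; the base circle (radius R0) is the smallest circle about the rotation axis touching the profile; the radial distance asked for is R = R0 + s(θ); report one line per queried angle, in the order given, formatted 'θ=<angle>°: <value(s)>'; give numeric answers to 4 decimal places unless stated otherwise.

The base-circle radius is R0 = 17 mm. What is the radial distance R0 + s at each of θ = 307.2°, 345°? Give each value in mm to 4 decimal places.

segment 1 (0° to 109.9°, cycloidal, h = 22) is passed completely: s = 0.0000 + (22) = 22.0000
segment 2 (109.9° to 162°, uniform, h = -11) is passed completely: s = 22.0000 + (-11) = 11.0000
segment 3 (162° to 303.7°, dwell): s unchanged at 11.0000
θ = 307.2° falls in segment 4 (303.7° to 360°, simple-harmonic, h = -11): β = 307.2 − 303.7 = 3.5°, B = 56.3°; Δs = -11/2·(1 − cos(π·0.0622)) = -0.1046; s = 11.0000 − 0.1046 = 10.8954
θ = 345° falls in segment 4 (303.7° to 360°, simple-harmonic, h = -11): β = 345 − 303.7 = 41.3°, B = 56.3°; Δs = -11/2·(1 − cos(π·0.7336)) = -9.1833; s = 11.0000 − 9.1833 = 1.8167
θ=307.2°: R = R0 + s = 17 + 10.8954 = 27.8954
θ=345°: R = R0 + s = 17 + 1.8167 = 18.8167

θ=307.2°: 27.8954
θ=345°: 18.8167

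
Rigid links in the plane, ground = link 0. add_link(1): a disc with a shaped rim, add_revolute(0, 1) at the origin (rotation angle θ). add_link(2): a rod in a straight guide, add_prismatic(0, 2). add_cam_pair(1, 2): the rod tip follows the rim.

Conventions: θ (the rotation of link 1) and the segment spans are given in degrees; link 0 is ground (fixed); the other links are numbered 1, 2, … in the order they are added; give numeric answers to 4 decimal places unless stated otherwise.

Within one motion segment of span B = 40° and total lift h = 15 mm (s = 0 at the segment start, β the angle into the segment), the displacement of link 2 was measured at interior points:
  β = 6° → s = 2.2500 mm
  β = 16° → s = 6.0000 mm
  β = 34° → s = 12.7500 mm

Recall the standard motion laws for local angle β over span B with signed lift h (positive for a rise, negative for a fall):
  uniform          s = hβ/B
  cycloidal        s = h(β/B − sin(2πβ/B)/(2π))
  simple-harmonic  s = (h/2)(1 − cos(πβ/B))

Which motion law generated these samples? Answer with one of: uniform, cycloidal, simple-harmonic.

candidates at β/B = r: uniform s = h·r (linear in β); cycloidal s = h·(r − sin(2πr)/(2π)); simple-harmonic s = (h/2)(1 − cos(πr))
β=6°: printed 2.2500 | uniform 2.2500, cycloidal 0.3186, simple-harmonic 0.8175
β=16°: printed 6.0000 | uniform 6.0000, cycloidal 4.5968, simple-harmonic 5.1824
β=34°: printed 12.7500 | uniform 12.7500, cycloidal 14.6814, simple-harmonic 14.1825
only one law matches every sample → uniform

uniform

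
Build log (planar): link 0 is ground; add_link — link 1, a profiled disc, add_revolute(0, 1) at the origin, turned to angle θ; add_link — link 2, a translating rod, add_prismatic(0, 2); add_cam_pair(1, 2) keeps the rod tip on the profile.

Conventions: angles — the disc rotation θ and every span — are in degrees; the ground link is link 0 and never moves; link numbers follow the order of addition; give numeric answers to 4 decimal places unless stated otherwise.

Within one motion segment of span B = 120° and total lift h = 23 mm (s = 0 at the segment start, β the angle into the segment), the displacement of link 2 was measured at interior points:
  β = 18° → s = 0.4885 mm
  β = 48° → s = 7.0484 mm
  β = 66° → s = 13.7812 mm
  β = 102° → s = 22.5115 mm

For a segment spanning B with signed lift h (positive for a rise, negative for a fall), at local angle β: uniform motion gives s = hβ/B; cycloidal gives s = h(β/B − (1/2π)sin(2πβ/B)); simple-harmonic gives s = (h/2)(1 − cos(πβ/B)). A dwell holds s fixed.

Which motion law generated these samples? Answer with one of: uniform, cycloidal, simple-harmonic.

candidates at β/B = r: uniform s = h·r (linear in β); cycloidal s = h·(r − sin(2πr)/(2π)); simple-harmonic s = (h/2)(1 − cos(πr))
β=18°: printed 0.4885 | uniform 3.4500, cycloidal 0.4885, simple-harmonic 1.2534
β=48°: printed 7.0484 | uniform 9.2000, cycloidal 7.0484, simple-harmonic 7.9463
β=66°: printed 13.7812 | uniform 12.6500, cycloidal 13.7812, simple-harmonic 13.2990
β=102°: printed 22.5115 | uniform 19.5500, cycloidal 22.5115, simple-harmonic 21.7466
only one law matches every sample → cycloidal

cycloidal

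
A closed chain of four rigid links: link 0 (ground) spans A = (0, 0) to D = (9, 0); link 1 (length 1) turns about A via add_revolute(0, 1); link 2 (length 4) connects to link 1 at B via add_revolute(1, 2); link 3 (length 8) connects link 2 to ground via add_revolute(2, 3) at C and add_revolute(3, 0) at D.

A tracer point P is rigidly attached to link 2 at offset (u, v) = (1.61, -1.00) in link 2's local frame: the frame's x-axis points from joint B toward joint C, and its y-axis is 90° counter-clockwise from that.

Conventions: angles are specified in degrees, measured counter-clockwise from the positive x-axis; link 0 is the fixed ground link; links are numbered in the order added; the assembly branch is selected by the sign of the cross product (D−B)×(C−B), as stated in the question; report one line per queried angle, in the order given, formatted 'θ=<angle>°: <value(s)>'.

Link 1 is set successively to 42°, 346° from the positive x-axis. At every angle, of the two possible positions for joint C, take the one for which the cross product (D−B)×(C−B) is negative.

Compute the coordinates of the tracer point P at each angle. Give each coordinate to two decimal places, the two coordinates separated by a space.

A=(0,0), D=(9.00,0)
θ=42°: B = A + 1.00·(cos42°, sin42°) = (0.7431, 0.6691)
θ=42°: |BD| = 8.2839
θ=42°: circle(B,4.00) ∩ circle(D,8.00): a=1.2448, h=3.8014
θ=42°:   candidates: C₊=(2.2909,4.3575) cross=31.490; C₋=(1.6768,-3.2204) cross=-31.490
θ=42°:   branch - wants cross < 0 → take C=(1.6768,-3.2204) (cross=-31.490)
θ=42°: ex = (C−B)/|BC| = (0.2334,-0.9724); ey = (0.9724,0.2334)
θ=42°: P = B + 1.61·ex + -1.00·ey = (0.1466,-1.1298)
θ=346°: B = A + 1.00·(cos346°, sin346°) = (0.9703, -0.2419)
θ=346°: |BD| = 8.0333
θ=346°: circle(B,4.00) ∩ circle(D,8.00): a=1.0291, h=3.8653
θ=346°:   candidates: C₊=(1.8826,3.6527) cross=31.052; C₋=(2.1154,-4.0745) cross=-31.052
θ=346°:   branch - wants cross < 0 → take C=(2.1154,-4.0745) (cross=-31.052)
θ=346°: ex = (C−B)/|BC| = (0.2863,-0.9582); ey = (0.9582,0.2863)
θ=346°: P = B + 1.61·ex + -1.00·ey = (0.4730,-2.0708)

θ=42°: 0.15 -1.13
θ=346°: 0.47 -2.07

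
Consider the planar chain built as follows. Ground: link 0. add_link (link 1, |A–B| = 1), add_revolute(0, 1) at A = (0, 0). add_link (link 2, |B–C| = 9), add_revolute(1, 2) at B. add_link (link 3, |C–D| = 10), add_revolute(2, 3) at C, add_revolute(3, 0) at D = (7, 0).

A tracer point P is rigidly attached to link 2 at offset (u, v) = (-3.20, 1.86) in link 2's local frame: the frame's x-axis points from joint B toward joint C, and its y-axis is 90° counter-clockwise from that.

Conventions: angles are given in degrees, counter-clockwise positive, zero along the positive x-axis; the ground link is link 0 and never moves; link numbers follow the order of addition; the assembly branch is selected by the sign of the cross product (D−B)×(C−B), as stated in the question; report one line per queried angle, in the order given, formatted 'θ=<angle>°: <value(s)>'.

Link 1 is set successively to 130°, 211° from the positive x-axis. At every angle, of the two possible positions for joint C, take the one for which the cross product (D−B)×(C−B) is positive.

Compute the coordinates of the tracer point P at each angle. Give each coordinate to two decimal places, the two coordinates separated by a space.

A=(0,0), D=(7.00,0)
θ=130°: B = A + 1.00·(cos130°, sin130°) = (-0.6428, 0.7660)
θ=130°: |BD| = 7.6811
θ=130°: circle(B,9.00) ∩ circle(D,10.00): a=2.6037, h=8.6151
θ=130°:   candidates: C₊=(2.8072,9.0786) cross=66.174; C₋=(1.0888,-8.0658) cross=-66.174
θ=130°:   branch + wants cross > 0 → take C=(2.8072,9.0786) (cross=66.174)
θ=130°: ex = (C−B)/|BC| = (0.3833,0.9236); ey = (-0.9236,0.3833)
θ=130°: P = B + -3.20·ex + 1.86·ey = (-3.5874,-1.4765)
θ=211°: B = A + 1.00·(cos211°, sin211°) = (-0.8572, -0.5150)
θ=211°: |BD| = 7.8740
θ=211°: circle(B,9.00) ∩ circle(D,10.00): a=2.7305, h=8.5758
θ=211°:   candidates: C₊=(1.3066,8.2210) cross=67.526; C₋=(2.4284,-8.8939) cross=-67.526
θ=211°:   branch + wants cross > 0 → take C=(1.3066,8.2210) (cross=67.526)
θ=211°: ex = (C−B)/|BC| = (0.2404,0.9707); ey = (-0.9707,0.2404)
θ=211°: P = B + -3.20·ex + 1.86·ey = (-3.4319,-3.1740)

θ=130°: -3.59 -1.48
θ=211°: -3.43 -3.17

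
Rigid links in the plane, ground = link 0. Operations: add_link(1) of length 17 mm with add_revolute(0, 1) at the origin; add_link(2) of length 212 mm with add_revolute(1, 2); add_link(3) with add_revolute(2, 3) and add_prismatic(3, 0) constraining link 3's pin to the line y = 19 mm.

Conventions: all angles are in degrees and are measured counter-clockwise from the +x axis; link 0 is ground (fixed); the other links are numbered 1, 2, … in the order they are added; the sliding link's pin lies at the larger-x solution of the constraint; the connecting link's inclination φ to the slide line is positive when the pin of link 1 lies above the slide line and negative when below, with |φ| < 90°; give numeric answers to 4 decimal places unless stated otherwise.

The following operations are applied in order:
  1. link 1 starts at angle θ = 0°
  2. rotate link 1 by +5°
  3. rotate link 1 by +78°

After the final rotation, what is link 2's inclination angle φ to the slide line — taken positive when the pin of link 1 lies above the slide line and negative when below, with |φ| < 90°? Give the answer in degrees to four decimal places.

geometry: r = 17 mm, L = 212 mm, e = 19 mm; θ starts at 0°
rotate link 1 by +5°: θ ← 0° +5° = 5°
rotate link 1 by +78°: θ ← 5° +78° = 83°
h = r sin θ − e = 16.873285 − 19 = -2.126715
sin φ = h / L = -2.126715 / 212 = -0.01003168
φ = arcsin(-0.01003168) = -0.574782°

-0.5748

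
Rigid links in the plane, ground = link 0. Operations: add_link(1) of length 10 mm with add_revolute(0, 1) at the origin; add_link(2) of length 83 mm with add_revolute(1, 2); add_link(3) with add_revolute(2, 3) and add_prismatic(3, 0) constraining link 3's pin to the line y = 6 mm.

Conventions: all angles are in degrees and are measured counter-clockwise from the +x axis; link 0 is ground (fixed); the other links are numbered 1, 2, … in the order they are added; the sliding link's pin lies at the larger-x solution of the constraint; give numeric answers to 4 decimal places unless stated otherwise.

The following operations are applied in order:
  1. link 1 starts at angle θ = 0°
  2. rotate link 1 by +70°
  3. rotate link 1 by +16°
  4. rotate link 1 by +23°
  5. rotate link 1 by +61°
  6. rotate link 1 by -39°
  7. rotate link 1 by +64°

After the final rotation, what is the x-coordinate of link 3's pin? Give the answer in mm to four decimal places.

geometry: r = 10 mm, L = 83 mm, e = 6 mm; θ starts at 0°
rotate link 1 by +70°: θ ← 0° +70° = 70°
rotate link 1 by +16°: θ ← 70° +16° = 86°
rotate link 1 by +23°: θ ← 86° +23° = 109°
rotate link 1 by +61°: θ ← 109° +61° = 170°
rotate link 1 by -39°: θ ← 170° -39° = 131°
rotate link 1 by +64°: θ ← 131° +64° = 195°
crank pin P = (r cos θ, r sin θ) = (-9.659258, -2.588190)
h = r sin θ − e = -2.588190 − 6 = -8.588190
x = r cos θ + √(L² − h²) = -9.659258 + 82.554485 = 72.895227

72.8952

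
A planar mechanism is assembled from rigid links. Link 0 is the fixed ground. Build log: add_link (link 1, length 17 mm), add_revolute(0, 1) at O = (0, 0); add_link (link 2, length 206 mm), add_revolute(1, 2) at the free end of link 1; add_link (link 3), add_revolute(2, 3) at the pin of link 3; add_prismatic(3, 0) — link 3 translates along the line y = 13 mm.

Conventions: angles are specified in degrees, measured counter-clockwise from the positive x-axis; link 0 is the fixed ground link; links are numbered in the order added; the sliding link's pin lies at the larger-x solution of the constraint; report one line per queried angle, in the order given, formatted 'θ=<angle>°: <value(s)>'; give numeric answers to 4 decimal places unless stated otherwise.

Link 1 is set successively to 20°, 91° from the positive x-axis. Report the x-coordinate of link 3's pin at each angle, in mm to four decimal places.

geometry: r = 17 mm, L = 206 mm, e = 13 mm
θ=20°: crank pin P = (r cos θ, r sin θ) = (15.974775, 5.814342)
θ=20°: h = r sin θ − e = 5.814342 − 13 = -7.185658
θ=20°: x = r cos θ + √(L² − h²) = 15.974775 + 205.874637 = 221.849412
θ=91°: crank pin P = (r cos θ, r sin θ) = (-0.296691, 16.997411)
θ=91°: h = r sin θ − e = 16.997411 − 13 = 3.997411
θ=91°: x = r cos θ + √(L² − h²) = -0.296691 + 205.961212 = 205.664521

θ=20°: 221.8494
θ=91°: 205.6645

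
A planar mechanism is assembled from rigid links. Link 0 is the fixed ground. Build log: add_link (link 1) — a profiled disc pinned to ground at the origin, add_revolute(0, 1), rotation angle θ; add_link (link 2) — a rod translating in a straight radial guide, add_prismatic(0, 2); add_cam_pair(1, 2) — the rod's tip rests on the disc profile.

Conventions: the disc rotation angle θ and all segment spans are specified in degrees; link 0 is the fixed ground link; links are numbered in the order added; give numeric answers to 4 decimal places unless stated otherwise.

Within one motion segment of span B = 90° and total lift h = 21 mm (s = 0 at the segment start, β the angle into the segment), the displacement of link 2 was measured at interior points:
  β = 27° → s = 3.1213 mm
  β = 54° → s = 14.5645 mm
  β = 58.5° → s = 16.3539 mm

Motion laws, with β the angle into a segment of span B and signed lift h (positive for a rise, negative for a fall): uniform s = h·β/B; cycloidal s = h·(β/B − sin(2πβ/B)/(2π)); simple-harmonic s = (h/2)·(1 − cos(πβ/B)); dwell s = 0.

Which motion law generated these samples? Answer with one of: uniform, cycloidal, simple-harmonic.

candidates at β/B = r: uniform s = h·r (linear in β); cycloidal s = h·(r − sin(2πr)/(2π)); simple-harmonic s = (h/2)(1 − cos(πr))
β=27°: printed 3.1213 | uniform 6.3000, cycloidal 3.1213, simple-harmonic 4.3283
β=54°: printed 14.5645 | uniform 12.6000, cycloidal 14.5645, simple-harmonic 13.7447
β=58.5°: printed 16.3539 | uniform 13.6500, cycloidal 16.3539, simple-harmonic 15.2669
only one law matches every sample → cycloidal

cycloidal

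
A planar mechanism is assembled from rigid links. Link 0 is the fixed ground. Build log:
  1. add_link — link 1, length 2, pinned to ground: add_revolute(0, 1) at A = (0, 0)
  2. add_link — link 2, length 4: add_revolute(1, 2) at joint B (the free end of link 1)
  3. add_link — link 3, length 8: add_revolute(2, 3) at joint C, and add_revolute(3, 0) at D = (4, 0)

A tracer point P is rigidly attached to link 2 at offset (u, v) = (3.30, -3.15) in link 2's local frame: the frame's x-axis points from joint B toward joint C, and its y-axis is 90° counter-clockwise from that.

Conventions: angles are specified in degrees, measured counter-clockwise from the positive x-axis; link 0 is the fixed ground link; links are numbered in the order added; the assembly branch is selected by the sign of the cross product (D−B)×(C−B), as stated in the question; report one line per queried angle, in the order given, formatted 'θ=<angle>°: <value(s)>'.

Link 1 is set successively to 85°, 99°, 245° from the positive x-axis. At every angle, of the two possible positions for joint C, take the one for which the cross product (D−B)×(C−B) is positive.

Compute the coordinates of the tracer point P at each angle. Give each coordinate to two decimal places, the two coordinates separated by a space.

A=(0,0), D=(4.00,0)
θ=85°: B = A + 2.00·(cos85°, sin85°) = (0.1743, 1.9924)
θ=85°: |BD| = 4.3134
θ=85°: circle(B,4.00) ∩ circle(D,8.00): a=-3.4073, h=2.0952
θ=85°:   candidates: C₊=(-1.8799,5.4246) cross=9.038; C₋=(-3.8156,1.7079) cross=-9.038
θ=85°:   branch + wants cross > 0 → take C=(-1.8799,5.4246) (cross=9.038)
θ=85°: ex = (C−B)/|BC| = (-0.5136,0.8581); ey = (-0.8581,-0.5136)
θ=85°: P = B + 3.30·ex + -3.15·ey = (1.1824,6.4417)
θ=99°: B = A + 2.00·(cos99°, sin99°) = (-0.3129, 1.9754)
θ=99°: |BD| = 4.7437
θ=99°: circle(B,4.00) ∩ circle(D,8.00): a=-2.6874, h=2.9627
θ=99°:   candidates: C₊=(-1.5225,5.7881) cross=14.054; C₋=(-3.9900,0.4009) cross=-14.054
θ=99°:   branch + wants cross > 0 → take C=(-1.5225,5.7881) (cross=14.054)
θ=99°: ex = (C−B)/|BC| = (-0.3024,0.9532); ey = (-0.9532,-0.3024)
θ=99°: P = B + 3.30·ex + -3.15·ey = (1.6917,6.0735)
θ=245°: B = A + 2.00·(cos245°, sin245°) = (-0.8452, -1.8126)
θ=245°: |BD| = 5.1732
θ=245°: circle(B,4.00) ∩ circle(D,8.00): a=-2.0527, h=3.4331
θ=245°:   candidates: C₊=(-3.9707,0.6836) cross=17.760; C₋=(-1.5649,-5.7473) cross=-17.760
θ=245°:   branch + wants cross > 0 → take C=(-3.9707,0.6836) (cross=17.760)
θ=245°: ex = (C−B)/|BC| = (-0.7814,0.6241); ey = (-0.6241,-0.7814)
θ=245°: P = B + 3.30·ex + -3.15·ey = (-1.4580,2.7081)

θ=85°: 1.18 6.44
θ=99°: 1.69 6.07
θ=245°: -1.46 2.71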